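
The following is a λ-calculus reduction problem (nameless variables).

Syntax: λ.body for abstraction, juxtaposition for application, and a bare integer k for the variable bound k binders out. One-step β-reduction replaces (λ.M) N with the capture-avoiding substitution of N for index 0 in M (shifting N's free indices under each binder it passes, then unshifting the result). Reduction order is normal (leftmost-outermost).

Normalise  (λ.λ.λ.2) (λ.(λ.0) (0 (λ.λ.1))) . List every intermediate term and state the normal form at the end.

  start: (λ.λ.λ.2) (λ.(λ.0) (0 (λ.λ.1)))
  [1] λ.λ.λ.(λ.0) (0 (λ.λ.1))
  [2] λ.λ.λ.0 (λ.λ.1)

Answer: normal form = λ.λ.λ.0 (λ.λ.1)  (in 2 steps)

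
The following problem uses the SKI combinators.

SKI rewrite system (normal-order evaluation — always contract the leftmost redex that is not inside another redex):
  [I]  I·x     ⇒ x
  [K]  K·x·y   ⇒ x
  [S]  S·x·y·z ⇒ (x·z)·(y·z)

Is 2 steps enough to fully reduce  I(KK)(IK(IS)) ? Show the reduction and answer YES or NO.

Answer: YES — reaches normal form K in 2 ≤ 2 steps

Derivation:
  start: I(KK)(IK(IS))
  step 1: KK(IK(IS))
  step 2: K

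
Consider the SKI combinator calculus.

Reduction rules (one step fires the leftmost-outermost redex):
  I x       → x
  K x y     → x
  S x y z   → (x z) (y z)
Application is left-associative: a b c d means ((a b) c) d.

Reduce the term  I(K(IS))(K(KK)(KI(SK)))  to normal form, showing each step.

Answer: normal form = S  (in 3 steps)

Reduction:
  start: I(K(IS))(K(KK)(KI(SK)))
  step 1: K(IS)(K(KK)(KI(SK)))
  step 2: IS
  step 3: S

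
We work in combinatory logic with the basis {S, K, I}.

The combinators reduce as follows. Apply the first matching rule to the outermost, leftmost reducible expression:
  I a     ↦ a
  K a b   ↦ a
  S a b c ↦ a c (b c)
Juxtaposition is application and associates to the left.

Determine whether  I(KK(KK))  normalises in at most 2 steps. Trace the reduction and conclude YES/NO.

  start: I(KK(KK))
  →1  KK(KK)
  →2  K

Answer: YES — reaches normal form K in 2 ≤ 2 steps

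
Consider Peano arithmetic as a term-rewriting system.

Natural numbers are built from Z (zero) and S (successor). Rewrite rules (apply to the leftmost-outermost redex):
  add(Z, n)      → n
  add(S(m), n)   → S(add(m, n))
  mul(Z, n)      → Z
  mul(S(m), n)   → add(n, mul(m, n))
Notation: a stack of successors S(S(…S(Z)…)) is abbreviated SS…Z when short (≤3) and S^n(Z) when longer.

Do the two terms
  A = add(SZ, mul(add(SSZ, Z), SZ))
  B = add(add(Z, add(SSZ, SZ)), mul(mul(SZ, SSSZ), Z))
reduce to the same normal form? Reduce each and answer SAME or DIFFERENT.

Answer: SAME — A ⇓ SSSZ, B ⇓ SSSZ

Derivation:
Term A:
  start: add(SZ, mul(add(SSZ, Z), SZ))
  step 1: S(add(Z, mul(add(SSZ, Z), SZ)))
  step 2: S(mul(add(SSZ, Z), SZ))
  step 3: S(mul(S(add(SZ, Z)), SZ))
  step 4: S(add(SZ, mul(add(SZ, Z), SZ)))
  step 5: S(S(add(Z, mul(add(SZ, Z), SZ))))
  step 6: S(S(mul(add(SZ, Z), SZ)))
  step 7: S(S(mul(S(add(Z, Z)), SZ)))
  step 8: S(S(add(SZ, mul(add(Z, Z), SZ))))
  step 9: S(S(S(add(Z, mul(add(Z, Z), SZ)))))
  step 10: S(S(S(mul(add(Z, Z), SZ))))
  step 11: S(S(S(mul(Z, SZ))))
  step 12: SSSZ

Term B:
  start: add(add(Z, add(SSZ, SZ)), mul(mul(SZ, SSSZ), Z))
  step 1: add(add(SSZ, SZ), mul(mul(SZ, SSSZ), Z))
  step 2: add(S(add(SZ, SZ)), mul(mul(SZ, SSSZ), Z))
  step 3: S(add(add(SZ, SZ), mul(mul(SZ, SSSZ), Z)))
  step 4: S(add(S(add(Z, SZ)), mul(mul(SZ, SSSZ), Z)))
  step 5: S(S(add(add(Z, SZ), mul(mul(SZ, SSSZ), Z))))
  step 6: S(S(add(SZ, mul(mul(SZ, SSSZ), Z))))
  step 7: S(S(S(add(Z, mul(mul(SZ, SSSZ), Z)))))
  step 8: S(S(S(mul(mul(SZ, SSSZ), Z))))
  step 9: S(S(S(mul(add(SSSZ, mul(Z, SSSZ)), Z))))
  step 10: S(S(S(mul(S(add(SSZ, mul(Z, SSSZ))), Z))))
  step 11: S(S(S(add(Z, mul(add(SSZ, mul(Z, SSSZ)), Z)))))
  step 12: S(S(S(mul(add(SSZ, mul(Z, SSSZ)), Z))))
  step 13: S(S(S(mul(S(add(SZ, mul(Z, SSSZ))), Z))))
  step 14: S(S(S(add(Z, mul(add(SZ, mul(Z, SSSZ)), Z)))))
  step 15: S(S(S(mul(add(SZ, mul(Z, SSSZ)), Z))))
  step 16: S(S(S(mul(S(add(Z, mul(Z, SSSZ))), Z))))
  step 17: S(S(S(add(Z, mul(add(Z, mul(Z, SSSZ)), Z)))))
  step 18: S(S(S(mul(add(Z, mul(Z, SSSZ)), Z))))
  step 19: S(S(S(mul(mul(Z, SSSZ), Z))))
  step 20: S(S(S(mul(Z, Z))))
  step 21: SSSZ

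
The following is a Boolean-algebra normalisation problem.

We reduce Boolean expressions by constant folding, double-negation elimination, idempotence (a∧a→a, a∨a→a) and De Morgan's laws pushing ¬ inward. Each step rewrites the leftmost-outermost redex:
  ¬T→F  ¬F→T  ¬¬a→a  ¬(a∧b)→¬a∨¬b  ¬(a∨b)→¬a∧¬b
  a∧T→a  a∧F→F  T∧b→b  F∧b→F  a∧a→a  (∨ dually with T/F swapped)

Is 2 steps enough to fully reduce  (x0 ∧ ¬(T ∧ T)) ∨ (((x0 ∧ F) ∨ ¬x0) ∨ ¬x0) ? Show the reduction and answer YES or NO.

  start: (x0 ∧ ¬(T ∧ T)) ∨ (((x0 ∧ F) ∨ ¬x0) ∨ ¬x0)
  [1] (x0 ∧ (¬T ∨ ¬T)) ∨ (((x0 ∧ F) ∨ ¬x0) ∨ ¬x0)
  [2] (x0 ∧ ¬T) ∨ (((x0 ∧ F) ∨ ¬x0) ∨ ¬x0)

Answer: NO — after 2 steps the term is (x0 ∧ ¬T) ∨ (((x0 ∧ F) ∨ ¬x0) ∨ ¬x0), not yet normal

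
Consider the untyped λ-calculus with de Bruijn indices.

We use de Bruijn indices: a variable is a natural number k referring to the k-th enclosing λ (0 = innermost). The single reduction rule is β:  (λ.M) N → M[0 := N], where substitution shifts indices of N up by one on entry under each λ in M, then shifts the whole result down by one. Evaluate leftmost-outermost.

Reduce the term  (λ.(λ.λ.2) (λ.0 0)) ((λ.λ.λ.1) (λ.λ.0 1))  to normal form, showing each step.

  start: (λ.(λ.λ.2) (λ.0 0)) ((λ.λ.λ.1) (λ.λ.0 1))
  [1] (λ.λ.(λ.λ.λ.1) (λ.λ.0 1)) (λ.0 0)
  [2] λ.(λ.λ.λ.1) (λ.λ.0 1)
  [3] λ.λ.λ.1

Answer: normal form = λ.λ.λ.1  (in 3 steps)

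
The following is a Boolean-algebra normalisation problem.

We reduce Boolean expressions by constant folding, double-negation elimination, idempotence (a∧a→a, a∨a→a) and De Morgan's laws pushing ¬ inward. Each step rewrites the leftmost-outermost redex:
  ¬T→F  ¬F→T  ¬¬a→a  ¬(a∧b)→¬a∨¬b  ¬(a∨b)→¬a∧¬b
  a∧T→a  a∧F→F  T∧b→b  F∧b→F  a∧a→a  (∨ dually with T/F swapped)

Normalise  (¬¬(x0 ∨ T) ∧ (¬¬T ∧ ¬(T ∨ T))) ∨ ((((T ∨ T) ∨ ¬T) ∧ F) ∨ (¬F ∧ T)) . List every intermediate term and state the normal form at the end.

  start: (¬¬(x0 ∨ T) ∧ (¬¬T ∧ ¬(T ∨ T))) ∨ ((((T ∨ T) ∨ ¬T) ∧ F) ∨ (¬F ∧ T))
  [1] ((x0 ∨ T) ∧ (¬¬T ∧ ¬(T ∨ T))) ∨ ((((T ∨ T) ∨ ¬T) ∧ F) ∨ (¬F ∧ T))
  [2] (T ∧ (¬¬T ∧ ¬(T ∨ T))) ∨ ((((T ∨ T) ∨ ¬T) ∧ F) ∨ (¬F ∧ T))
  [3] (¬¬T ∧ ¬(T ∨ T)) ∨ ((((T ∨ T) ∨ ¬T) ∧ F) ∨ (¬F ∧ T))
  [4] (T ∧ ¬(T ∨ T)) ∨ ((((T ∨ T) ∨ ¬T) ∧ F) ∨ (¬F ∧ T))
  [5] ¬(T ∨ T) ∨ ((((T ∨ T) ∨ ¬T) ∧ F) ∨ (¬F ∧ T))
  [6] (¬T ∧ ¬T) ∨ ((((T ∨ T) ∨ ¬T) ∧ F) ∨ (¬F ∧ T))
  [7] ¬T ∨ ((((T ∨ T) ∨ ¬T) ∧ F) ∨ (¬F ∧ T))
  [8] F ∨ ((((T ∨ T) ∨ ¬T) ∧ F) ∨ (¬F ∧ T))
  [9] (((T ∨ T) ∨ ¬T) ∧ F) ∨ (¬F ∧ T)
  [10] F ∨ (¬F ∧ T)
  [11] ¬F ∧ T
  [12] ¬F
  [13] T

Answer: normal form = T  (in 13 steps)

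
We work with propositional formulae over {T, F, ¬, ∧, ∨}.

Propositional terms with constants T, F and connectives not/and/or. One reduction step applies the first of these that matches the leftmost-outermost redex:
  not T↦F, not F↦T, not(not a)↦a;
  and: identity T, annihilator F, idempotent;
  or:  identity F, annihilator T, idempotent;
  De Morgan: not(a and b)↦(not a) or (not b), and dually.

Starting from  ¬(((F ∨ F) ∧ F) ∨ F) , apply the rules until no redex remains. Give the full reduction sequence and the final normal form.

  start: ¬(((F ∨ F) ∧ F) ∨ F)
  step 1: ¬((F ∨ F) ∧ F) ∧ ¬F
  step 2: (¬(F ∨ F) ∨ ¬F) ∧ ¬F
  step 3: ((¬F ∧ ¬F) ∨ ¬F) ∧ ¬F
  step 4: (¬F ∨ ¬F) ∧ ¬F
  step 5: ¬F ∧ ¬F
  step 6: ¬F
  step 7: T

Answer: normal form = T  (in 7 steps)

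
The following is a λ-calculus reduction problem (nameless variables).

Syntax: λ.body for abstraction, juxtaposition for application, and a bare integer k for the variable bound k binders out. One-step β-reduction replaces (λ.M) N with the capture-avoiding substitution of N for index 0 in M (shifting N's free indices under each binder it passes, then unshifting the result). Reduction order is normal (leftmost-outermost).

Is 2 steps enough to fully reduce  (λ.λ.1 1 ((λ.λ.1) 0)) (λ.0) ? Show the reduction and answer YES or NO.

Answer: NO — after 2 steps the term is λ.(λ.0) ((λ.λ.1) 0), not yet normal

Derivation:
  start: (λ.λ.1 1 ((λ.λ.1) 0)) (λ.0)
  [1] λ.(λ.0) (λ.0) ((λ.λ.1) 0)
  [2] λ.(λ.0) ((λ.λ.1) 0)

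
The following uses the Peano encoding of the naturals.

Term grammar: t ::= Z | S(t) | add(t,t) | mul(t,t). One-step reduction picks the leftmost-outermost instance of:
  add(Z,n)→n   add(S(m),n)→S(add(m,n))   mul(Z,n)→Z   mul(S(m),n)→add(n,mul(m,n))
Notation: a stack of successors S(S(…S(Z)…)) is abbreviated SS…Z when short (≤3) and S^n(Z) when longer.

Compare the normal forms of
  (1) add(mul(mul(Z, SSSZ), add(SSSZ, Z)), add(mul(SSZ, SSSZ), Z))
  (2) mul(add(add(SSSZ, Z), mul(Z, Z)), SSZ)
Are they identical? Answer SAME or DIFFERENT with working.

Answer: SAME — A ⇓ S^6(Z), B ⇓ S^6(Z)

Working:
Term A:
  start: add(mul(mul(Z, SSSZ), add(SSSZ, Z)), add(mul(SSZ, SSSZ), Z))
  [1] add(mul(Z, add(SSSZ, Z)), add(mul(SSZ, SSSZ), Z))
  [2] add(Z, add(mul(SSZ, SSSZ), Z))
  [3] add(mul(SSZ, SSSZ), Z)
  [4] add(add(SSSZ, mul(SZ, SSSZ)), Z)
  [5] add(S(add(SSZ, mul(SZ, SSSZ))), Z)
  [6] S(add(add(SSZ, mul(SZ, SSSZ)), Z))
  [7] S(add(S(add(SZ, mul(SZ, SSSZ))), Z))
  [8] S(S(add(add(SZ, mul(SZ, SSSZ)), Z)))
  [9] S(S(add(S(add(Z, mul(SZ, SSSZ))), Z)))
  [10] S(S(S(add(add(Z, mul(SZ, SSSZ)), Z))))
  [11] S(S(S(add(mul(SZ, SSSZ), Z))))
  [12] S(S(S(add(add(SSSZ, mul(Z, SSSZ)), Z))))
  [13] S(S(S(add(S(add(SSZ, mul(Z, SSSZ))), Z))))
  [14] S(S(S(S(add(add(SSZ, mul(Z, SSSZ)), Z)))))
  [15] S(S(S(S(add(S(add(SZ, mul(Z, SSSZ))), Z)))))
  [16] S(S(S(S(S(add(add(SZ, mul(Z, SSSZ)), Z))))))
  [17] S(S(S(S(S(add(S(add(Z, mul(Z, SSSZ))), Z))))))
  [18] S(S(S(S(S(S(add(add(Z, mul(Z, SSSZ)), Z)))))))
  [19] S(S(S(S(S(S(add(mul(Z, SSSZ), Z)))))))
  [20] S(S(S(S(S(S(add(Z, Z)))))))
  [21] S^6(Z)

Term B:
  start: mul(add(add(SSSZ, Z), mul(Z, Z)), SSZ)
  [1] mul(add(S(add(SSZ, Z)), mul(Z, Z)), SSZ)
  [2] mul(S(add(add(SSZ, Z), mul(Z, Z))), SSZ)
  [3] add(SSZ, mul(add(add(SSZ, Z), mul(Z, Z)), SSZ))
  [4] S(add(SZ, mul(add(add(SSZ, Z), mul(Z, Z)), SSZ)))
  [5] S(S(add(Z, mul(add(add(SSZ, Z), mul(Z, Z)), SSZ))))
  [6] S(S(mul(add(add(SSZ, Z), mul(Z, Z)), SSZ)))
  [7] S(S(mul(add(S(add(SZ, Z)), mul(Z, Z)), SSZ)))
  [8] S(S(mul(S(add(add(SZ, Z), mul(Z, Z))), SSZ)))
  [9] S(S(add(SSZ, mul(add(add(SZ, Z), mul(Z, Z)), SSZ))))
  [10] S(S(S(add(SZ, mul(add(add(SZ, Z), mul(Z, Z)), SSZ)))))
  [11] S(S(S(S(add(Z, mul(add(add(SZ, Z), mul(Z, Z)), SSZ))))))
  [12] S(S(S(S(mul(add(add(SZ, Z), mul(Z, Z)), SSZ)))))
  [13] S(S(S(S(mul(add(S(add(Z, Z)), mul(Z, Z)), SSZ)))))
  [14] S(S(S(S(mul(S(add(add(Z, Z), mul(Z, Z))), SSZ)))))
  [15] S(S(S(S(add(SSZ, mul(add(add(Z, Z), mul(Z, Z)), SSZ))))))
  [16] S(S(S(S(S(add(SZ, mul(add(add(Z, Z), mul(Z, Z)), SSZ)))))))
  [17] S(S(S(S(S(S(add(Z, mul(add(add(Z, Z), mul(Z, Z)), SSZ))))))))
  [18] S(S(S(S(S(S(mul(add(add(Z, Z), mul(Z, Z)), SSZ)))))))
  [19] S(S(S(S(S(S(mul(add(Z, mul(Z, Z)), SSZ)))))))
  [20] S(S(S(S(S(S(mul(mul(Z, Z), SSZ)))))))
  [21] S(S(S(S(S(S(mul(Z, SSZ)))))))
  [22] S^6(Z)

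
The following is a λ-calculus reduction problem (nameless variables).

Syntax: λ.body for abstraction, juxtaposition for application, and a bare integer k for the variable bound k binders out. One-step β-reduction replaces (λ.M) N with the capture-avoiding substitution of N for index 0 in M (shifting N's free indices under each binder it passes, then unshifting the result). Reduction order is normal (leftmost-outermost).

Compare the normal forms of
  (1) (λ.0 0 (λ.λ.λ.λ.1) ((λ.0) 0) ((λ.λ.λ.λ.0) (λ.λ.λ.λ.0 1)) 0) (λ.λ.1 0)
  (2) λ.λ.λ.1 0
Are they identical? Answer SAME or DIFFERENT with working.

Answer: SAME — A ⇓ λ.λ.λ.1 0, B ⇓ λ.λ.λ.1 0

Working:
Term A:
  start: (λ.0 0 (λ.λ.λ.λ.1) ((λ.0) 0) ((λ.λ.λ.λ.0) (λ.λ.λ.λ.0 1)) 0) (λ.λ.1 0)
  step 1: (λ.λ.1 0) (λ.λ.1 0) (λ.λ.λ.λ.1) ((λ.0) (λ.λ.1 0)) ((λ.λ.λ.λ.0) (λ.λ.λ.λ.0 1)) (λ.λ.1 0)
  step 2: (λ.(λ.λ.1 0) 0) (λ.λ.λ.λ.1) ((λ.0) (λ.λ.1 0)) ((λ.λ.λ.λ.0) (λ.λ.λ.λ.0 1)) (λ.λ.1 0)
  step 3: (λ.λ.1 0) (λ.λ.λ.λ.1) ((λ.0) (λ.λ.1 0)) ((λ.λ.λ.λ.0) (λ.λ.λ.λ.0 1)) (λ.λ.1 0)
  step 4: (λ.(λ.λ.λ.λ.1) 0) ((λ.0) (λ.λ.1 0)) ((λ.λ.λ.λ.0) (λ.λ.λ.λ.0 1)) (λ.λ.1 0)
  step 5: (λ.λ.λ.λ.1) ((λ.0) (λ.λ.1 0)) ((λ.λ.λ.λ.0) (λ.λ.λ.λ.0 1)) (λ.λ.1 0)
  step 6: (λ.λ.λ.1) ((λ.λ.λ.λ.0) (λ.λ.λ.λ.0 1)) (λ.λ.1 0)
  step 7: (λ.λ.1) (λ.λ.1 0)
  step 8: λ.λ.λ.1 0

Term B:
  start: λ.λ.λ.1 0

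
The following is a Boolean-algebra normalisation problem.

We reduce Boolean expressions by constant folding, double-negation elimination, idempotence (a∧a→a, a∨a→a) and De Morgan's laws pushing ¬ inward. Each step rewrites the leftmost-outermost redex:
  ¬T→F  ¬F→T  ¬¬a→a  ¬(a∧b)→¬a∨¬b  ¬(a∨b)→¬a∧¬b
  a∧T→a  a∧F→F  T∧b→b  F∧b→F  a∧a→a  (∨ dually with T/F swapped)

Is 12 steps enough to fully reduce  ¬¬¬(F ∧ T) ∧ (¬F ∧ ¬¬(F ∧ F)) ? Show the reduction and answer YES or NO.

  start: ¬¬¬(F ∧ T) ∧ (¬F ∧ ¬¬(F ∧ F))
  [1] ¬(F ∧ T) ∧ (¬F ∧ ¬¬(F ∧ F))
  [2] (¬F ∨ ¬T) ∧ (¬F ∧ ¬¬(F ∧ F))
  [3] (T ∨ ¬T) ∧ (¬F ∧ ¬¬(F ∧ F))
  [4] T ∧ (¬F ∧ ¬¬(F ∧ F))
  [5] ¬F ∧ ¬¬(F ∧ F)
  [6] T ∧ ¬¬(F ∧ F)
  [7] ¬¬(F ∧ F)
  [8] F ∧ F
  [9] F

Answer: YES — reaches normal form F in 9 ≤ 12 steps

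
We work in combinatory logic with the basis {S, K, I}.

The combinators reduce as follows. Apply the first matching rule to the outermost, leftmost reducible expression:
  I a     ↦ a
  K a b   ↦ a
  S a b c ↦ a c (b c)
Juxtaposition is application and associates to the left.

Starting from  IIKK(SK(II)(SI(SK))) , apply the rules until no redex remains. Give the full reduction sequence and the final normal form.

Answer: normal form = K  (in 3 steps)

Reduction:
  start: IIKK(SK(II)(SI(SK)))
  →1  IKK(SK(II)(SI(SK)))
  →2  KK(SK(II)(SI(SK)))
  →3  K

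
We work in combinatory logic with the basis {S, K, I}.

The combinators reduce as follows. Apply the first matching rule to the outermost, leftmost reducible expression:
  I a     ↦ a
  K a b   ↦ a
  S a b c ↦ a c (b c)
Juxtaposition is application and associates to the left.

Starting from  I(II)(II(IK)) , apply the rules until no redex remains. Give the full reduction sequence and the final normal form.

  start: I(II)(II(IK))
  step 1: II(II(IK))
  step 2: I(II(IK))
  step 3: II(IK)
  step 4: I(IK)
  step 5: IK
  step 6: K

Answer: normal form = K  (in 6 steps)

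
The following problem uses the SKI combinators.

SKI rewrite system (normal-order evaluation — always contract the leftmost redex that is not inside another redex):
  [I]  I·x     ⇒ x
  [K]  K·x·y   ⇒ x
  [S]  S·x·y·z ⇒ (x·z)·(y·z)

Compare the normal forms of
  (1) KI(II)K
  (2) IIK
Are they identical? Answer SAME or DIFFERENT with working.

Answer: SAME — A ⇓ K, B ⇓ K

Reduction:
Term A:
  start: KI(II)K
  →1  IK
  →2  K

Term B:
  start: IIK
  →1  IK
  →2  K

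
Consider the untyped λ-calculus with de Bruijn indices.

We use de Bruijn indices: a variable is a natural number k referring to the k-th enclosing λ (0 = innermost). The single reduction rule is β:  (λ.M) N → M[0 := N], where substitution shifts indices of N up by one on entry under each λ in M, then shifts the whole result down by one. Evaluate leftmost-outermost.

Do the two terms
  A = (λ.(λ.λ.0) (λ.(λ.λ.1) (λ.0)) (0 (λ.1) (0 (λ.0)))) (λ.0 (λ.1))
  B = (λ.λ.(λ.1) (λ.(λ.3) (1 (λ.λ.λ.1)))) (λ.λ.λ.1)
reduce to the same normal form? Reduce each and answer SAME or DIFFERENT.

Term A:
  start: (λ.(λ.λ.0) (λ.(λ.λ.1) (λ.0)) (0 (λ.1) (0 (λ.0)))) (λ.0 (λ.1))
  [1] (λ.λ.0) (λ.(λ.λ.1) (λ.0)) ((λ.0 (λ.1)) (λ.λ.0 (λ.1)) ((λ.0 (λ.1)) (λ.0)))
  [2] (λ.0) ((λ.0 (λ.1)) (λ.λ.0 (λ.1)) ((λ.0 (λ.1)) (λ.0)))
  [3] (λ.0 (λ.1)) (λ.λ.0 (λ.1)) ((λ.0 (λ.1)) (λ.0))
  [4] (λ.λ.0 (λ.1)) (λ.λ.λ.0 (λ.1)) ((λ.0 (λ.1)) (λ.0))
  [5] (λ.0 (λ.1)) ((λ.0 (λ.1)) (λ.0))
  [6] (λ.0 (λ.1)) (λ.0) (λ.(λ.0 (λ.1)) (λ.0))
  [7] (λ.0) (λ.λ.0) (λ.(λ.0 (λ.1)) (λ.0))
  [8] (λ.λ.0) (λ.(λ.0 (λ.1)) (λ.0))
  [9] λ.0

Term B:
  start: (λ.λ.(λ.1) (λ.(λ.3) (1 (λ.λ.λ.1)))) (λ.λ.λ.1)
  [1] λ.(λ.1) (λ.(λ.λ.λ.λ.1) (1 (λ.λ.λ.1)))
  [2] λ.0

Answer: SAME — A ⇓ λ.0, B ⇓ λ.0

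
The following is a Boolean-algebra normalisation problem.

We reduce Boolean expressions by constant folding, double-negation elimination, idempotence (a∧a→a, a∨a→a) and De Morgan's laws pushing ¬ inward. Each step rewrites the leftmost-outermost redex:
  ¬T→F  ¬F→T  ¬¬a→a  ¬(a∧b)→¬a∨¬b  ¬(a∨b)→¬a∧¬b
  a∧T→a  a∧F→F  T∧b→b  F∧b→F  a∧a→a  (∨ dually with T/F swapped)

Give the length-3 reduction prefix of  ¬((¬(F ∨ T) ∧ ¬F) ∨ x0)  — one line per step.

  start: ¬((¬(F ∨ T) ∧ ¬F) ∨ x0)
  →1  ¬(¬(F ∨ T) ∧ ¬F) ∧ ¬x0
  →2  (¬¬(F ∨ T) ∨ ¬¬F) ∧ ¬x0
  →3  ((F ∨ T) ∨ ¬¬F) ∧ ¬x0

Answer: after 3 steps: ((F ∨ T) ∨ ¬¬F) ∧ ¬x0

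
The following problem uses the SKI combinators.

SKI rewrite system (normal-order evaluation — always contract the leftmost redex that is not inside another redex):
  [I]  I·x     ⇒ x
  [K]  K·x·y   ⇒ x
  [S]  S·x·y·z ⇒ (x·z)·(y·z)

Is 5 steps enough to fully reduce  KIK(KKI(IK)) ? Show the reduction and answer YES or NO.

  start: KIK(KKI(IK))
  step 1: I(KKI(IK))
  step 2: KKI(IK)
  step 3: K(IK)
  step 4: KK

Answer: YES — reaches normal form KK in 4 ≤ 5 steps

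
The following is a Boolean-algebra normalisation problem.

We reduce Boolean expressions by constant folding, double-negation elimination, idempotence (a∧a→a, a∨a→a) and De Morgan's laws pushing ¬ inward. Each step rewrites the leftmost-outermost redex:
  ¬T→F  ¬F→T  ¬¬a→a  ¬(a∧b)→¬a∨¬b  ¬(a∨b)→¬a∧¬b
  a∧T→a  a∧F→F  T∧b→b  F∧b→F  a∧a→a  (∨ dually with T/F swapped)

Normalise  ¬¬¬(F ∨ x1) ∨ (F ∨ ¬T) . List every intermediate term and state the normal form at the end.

Answer: normal form = ¬x1  (in 7 steps)

Derivation:
  start: ¬¬¬(F ∨ x1) ∨ (F ∨ ¬T)
  →1  ¬(F ∨ x1) ∨ (F ∨ ¬T)
  →2  (¬F ∧ ¬x1) ∨ (F ∨ ¬T)
  →3  (T ∧ ¬x1) ∨ (F ∨ ¬T)
  →4  ¬x1 ∨ (F ∨ ¬T)
  →5  ¬x1 ∨ ¬T
  →6  ¬x1 ∨ F
  →7  ¬x1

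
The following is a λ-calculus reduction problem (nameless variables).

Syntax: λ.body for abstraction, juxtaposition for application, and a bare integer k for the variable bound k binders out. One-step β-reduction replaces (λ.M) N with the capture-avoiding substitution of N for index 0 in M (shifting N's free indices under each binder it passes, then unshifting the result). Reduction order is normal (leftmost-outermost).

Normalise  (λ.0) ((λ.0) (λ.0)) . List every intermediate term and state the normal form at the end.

  start: (λ.0) ((λ.0) (λ.0))
  step 1: (λ.0) (λ.0)
  step 2: λ.0

Answer: normal form = λ.0  (in 2 steps)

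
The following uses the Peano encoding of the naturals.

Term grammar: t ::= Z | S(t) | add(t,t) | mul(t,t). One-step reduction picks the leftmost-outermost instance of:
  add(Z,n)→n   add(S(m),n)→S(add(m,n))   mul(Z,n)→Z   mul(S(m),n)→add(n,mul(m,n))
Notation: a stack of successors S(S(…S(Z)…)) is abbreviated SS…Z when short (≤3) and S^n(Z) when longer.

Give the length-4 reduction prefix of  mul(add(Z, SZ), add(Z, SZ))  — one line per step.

Answer: after 4 steps: S(add(Z, mul(Z, add(Z, SZ))))

Working:
  start: mul(add(Z, SZ), add(Z, SZ))
  step 1: mul(SZ, add(Z, SZ))
  step 2: add(add(Z, SZ), mul(Z, add(Z, SZ)))
  step 3: add(SZ, mul(Z, add(Z, SZ)))
  step 4: S(add(Z, mul(Z, add(Z, SZ))))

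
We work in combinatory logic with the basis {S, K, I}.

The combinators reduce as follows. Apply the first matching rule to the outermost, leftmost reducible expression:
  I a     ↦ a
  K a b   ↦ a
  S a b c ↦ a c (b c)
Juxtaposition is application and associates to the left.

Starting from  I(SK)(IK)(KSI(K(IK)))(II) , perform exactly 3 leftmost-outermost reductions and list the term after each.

  start: I(SK)(IK)(KSI(K(IK)))(II)
  →1  SK(IK)(KSI(K(IK)))(II)
  →2  K(KSI(K(IK)))(IK(KSI(K(IK))))(II)
  →3  KSI(K(IK))(II)

Answer: after 3 steps: KSI(K(IK))(II)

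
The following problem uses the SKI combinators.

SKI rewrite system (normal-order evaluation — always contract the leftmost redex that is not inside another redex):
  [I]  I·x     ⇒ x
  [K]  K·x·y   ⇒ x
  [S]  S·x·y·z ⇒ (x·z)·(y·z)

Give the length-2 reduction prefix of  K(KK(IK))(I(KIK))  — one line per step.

  start: K(KK(IK))(I(KIK))
  step 1: KK(IK)
  step 2: K

Answer: after 2 steps: K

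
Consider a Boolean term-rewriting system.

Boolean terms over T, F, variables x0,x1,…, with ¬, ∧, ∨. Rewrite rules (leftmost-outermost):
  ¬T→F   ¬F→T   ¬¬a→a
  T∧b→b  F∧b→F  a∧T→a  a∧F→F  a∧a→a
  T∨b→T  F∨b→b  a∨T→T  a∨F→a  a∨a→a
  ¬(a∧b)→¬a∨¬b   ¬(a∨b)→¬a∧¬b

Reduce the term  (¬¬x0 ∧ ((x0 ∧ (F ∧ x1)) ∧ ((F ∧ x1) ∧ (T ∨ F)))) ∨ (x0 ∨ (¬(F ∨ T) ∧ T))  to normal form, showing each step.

Answer: normal form = x0  (in 12 steps)

Derivation:
  start: (¬¬x0 ∧ ((x0 ∧ (F ∧ x1)) ∧ ((F ∧ x1) ∧ (T ∨ F)))) ∨ (x0 ∨ (¬(F ∨ T) ∧ T))
  step 1: (x0 ∧ ((x0 ∧ (F ∧ x1)) ∧ ((F ∧ x1) ∧ (T ∨ F)))) ∨ (x0 ∨ (¬(F ∨ T) ∧ T))
  step 2: (x0 ∧ ((x0 ∧ F) ∧ ((F ∧ x1) ∧ (T ∨ F)))) ∨ (x0 ∨ (¬(F ∨ T) ∧ T))
  step 3: (x0 ∧ (F ∧ ((F ∧ x1) ∧ (T ∨ F)))) ∨ (x0 ∨ (¬(F ∨ T) ∧ T))
  step 4: (x0 ∧ F) ∨ (x0 ∨ (¬(F ∨ T) ∧ T))
  step 5: F ∨ (x0 ∨ (¬(F ∨ T) ∧ T))
  step 6: x0 ∨ (¬(F ∨ T) ∧ T)
  step 7: x0 ∨ ¬(F ∨ T)
  step 8: x0 ∨ (¬F ∧ ¬T)
  step 9: x0 ∨ (T ∧ ¬T)
  step 10: x0 ∨ ¬T
  step 11: x0 ∨ F
  step 12: x0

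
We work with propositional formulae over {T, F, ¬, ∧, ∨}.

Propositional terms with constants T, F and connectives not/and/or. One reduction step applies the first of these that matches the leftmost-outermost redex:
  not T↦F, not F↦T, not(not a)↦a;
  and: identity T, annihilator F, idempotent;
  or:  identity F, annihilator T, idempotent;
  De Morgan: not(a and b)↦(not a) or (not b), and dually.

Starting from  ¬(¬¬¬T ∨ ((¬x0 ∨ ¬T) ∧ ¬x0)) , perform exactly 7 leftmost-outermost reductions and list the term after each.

Answer: after 7 steps: (x0 ∧ ¬¬T) ∨ ¬¬x0

Derivation:
  start: ¬(¬¬¬T ∨ ((¬x0 ∨ ¬T) ∧ ¬x0))
  [1] ¬¬¬¬T ∧ ¬((¬x0 ∨ ¬T) ∧ ¬x0)
  [2] ¬¬T ∧ ¬((¬x0 ∨ ¬T) ∧ ¬x0)
  [3] T ∧ ¬((¬x0 ∨ ¬T) ∧ ¬x0)
  [4] ¬((¬x0 ∨ ¬T) ∧ ¬x0)
  [5] ¬(¬x0 ∨ ¬T) ∨ ¬¬x0
  [6] (¬¬x0 ∧ ¬¬T) ∨ ¬¬x0
  [7] (x0 ∧ ¬¬T) ∨ ¬¬x0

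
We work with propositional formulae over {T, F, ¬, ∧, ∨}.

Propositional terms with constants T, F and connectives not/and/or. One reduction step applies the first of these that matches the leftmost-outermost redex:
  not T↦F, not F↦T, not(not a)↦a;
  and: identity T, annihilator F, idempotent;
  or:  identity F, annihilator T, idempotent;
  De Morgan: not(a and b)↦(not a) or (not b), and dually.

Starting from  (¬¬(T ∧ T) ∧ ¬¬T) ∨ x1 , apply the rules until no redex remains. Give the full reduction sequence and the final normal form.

Answer: normal form = T  (in 5 steps)

Reduction:
  start: (¬¬(T ∧ T) ∧ ¬¬T) ∨ x1
  [1] ((T ∧ T) ∧ ¬¬T) ∨ x1
  [2] (T ∧ ¬¬T) ∨ x1
  [3] ¬¬T ∨ x1
  [4] T ∨ x1
  [5] T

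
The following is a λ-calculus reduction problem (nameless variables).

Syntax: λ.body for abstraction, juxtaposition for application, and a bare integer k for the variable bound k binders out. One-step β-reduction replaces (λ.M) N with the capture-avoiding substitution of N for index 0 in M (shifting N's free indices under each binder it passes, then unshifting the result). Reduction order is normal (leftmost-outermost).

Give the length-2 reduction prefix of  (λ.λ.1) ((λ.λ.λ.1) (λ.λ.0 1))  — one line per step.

  start: (λ.λ.1) ((λ.λ.λ.1) (λ.λ.0 1))
  →1  λ.(λ.λ.λ.1) (λ.λ.0 1)
  →2  λ.λ.λ.1

Answer: after 2 steps: λ.λ.λ.1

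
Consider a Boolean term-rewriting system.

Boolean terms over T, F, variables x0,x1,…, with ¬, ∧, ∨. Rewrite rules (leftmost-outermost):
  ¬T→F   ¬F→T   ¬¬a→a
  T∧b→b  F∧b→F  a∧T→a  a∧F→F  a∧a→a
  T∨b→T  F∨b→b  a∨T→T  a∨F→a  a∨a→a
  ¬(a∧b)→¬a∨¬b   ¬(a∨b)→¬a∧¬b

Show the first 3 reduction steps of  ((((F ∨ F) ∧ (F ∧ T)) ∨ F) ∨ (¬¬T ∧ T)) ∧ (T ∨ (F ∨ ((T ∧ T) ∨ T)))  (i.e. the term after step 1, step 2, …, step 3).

  start: ((((F ∨ F) ∧ (F ∧ T)) ∨ F) ∨ (¬¬T ∧ T)) ∧ (T ∨ (F ∨ ((T ∧ T) ∨ T)))
  →1  (((F ∨ F) ∧ (F ∧ T)) ∨ (¬¬T ∧ T)) ∧ (T ∨ (F ∨ ((T ∧ T) ∨ T)))
  →2  ((F ∧ (F ∧ T)) ∨ (¬¬T ∧ T)) ∧ (T ∨ (F ∨ ((T ∧ T) ∨ T)))
  →3  (F ∨ (¬¬T ∧ T)) ∧ (T ∨ (F ∨ ((T ∧ T) ∨ T)))

Answer: after 3 steps: (F ∨ (¬¬T ∧ T)) ∧ (T ∨ (F ∨ ((T ∧ T) ∨ T)))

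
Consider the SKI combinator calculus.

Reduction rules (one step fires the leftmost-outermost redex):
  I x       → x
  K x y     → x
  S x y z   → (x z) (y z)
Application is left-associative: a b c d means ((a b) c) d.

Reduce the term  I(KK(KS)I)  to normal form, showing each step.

  start: I(KK(KS)I)
  step 1: KK(KS)I
  step 2: KI

Answer: normal form = KI  (in 2 steps)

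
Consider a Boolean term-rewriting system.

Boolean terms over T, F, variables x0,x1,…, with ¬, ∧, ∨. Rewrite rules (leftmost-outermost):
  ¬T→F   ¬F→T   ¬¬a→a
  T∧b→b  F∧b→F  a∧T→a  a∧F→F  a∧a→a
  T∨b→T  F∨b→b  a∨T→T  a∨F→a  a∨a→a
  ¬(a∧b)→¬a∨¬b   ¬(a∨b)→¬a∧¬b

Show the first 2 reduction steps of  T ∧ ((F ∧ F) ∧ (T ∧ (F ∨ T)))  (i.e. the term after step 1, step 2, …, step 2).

Answer: after 2 steps: F ∧ (T ∧ (F ∨ T))

Reduction:
  start: T ∧ ((F ∧ F) ∧ (T ∧ (F ∨ T)))
  step 1: (F ∧ F) ∧ (T ∧ (F ∨ T))
  step 2: F ∧ (T ∧ (F ∨ T))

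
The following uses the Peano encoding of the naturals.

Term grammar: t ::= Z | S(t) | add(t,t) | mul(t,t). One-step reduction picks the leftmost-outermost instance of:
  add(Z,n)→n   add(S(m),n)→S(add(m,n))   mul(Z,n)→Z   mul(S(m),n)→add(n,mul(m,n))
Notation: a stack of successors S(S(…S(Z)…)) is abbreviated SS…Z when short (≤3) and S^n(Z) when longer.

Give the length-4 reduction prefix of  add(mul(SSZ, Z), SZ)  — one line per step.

Answer: after 4 steps: add(mul(Z, Z), SZ)

Derivation:
  start: add(mul(SSZ, Z), SZ)
  step 1: add(add(Z, mul(SZ, Z)), SZ)
  step 2: add(mul(SZ, Z), SZ)
  step 3: add(add(Z, mul(Z, Z)), SZ)
  step 4: add(mul(Z, Z), SZ)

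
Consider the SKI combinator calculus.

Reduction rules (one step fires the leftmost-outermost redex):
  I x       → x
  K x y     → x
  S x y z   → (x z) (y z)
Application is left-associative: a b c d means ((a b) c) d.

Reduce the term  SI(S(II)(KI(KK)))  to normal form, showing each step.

Answer: normal form = SI(SII)  (in 2 steps)

Working:
  start: SI(S(II)(KI(KK)))
  →1  SI(SI(KI(KK)))
  →2  SI(SII)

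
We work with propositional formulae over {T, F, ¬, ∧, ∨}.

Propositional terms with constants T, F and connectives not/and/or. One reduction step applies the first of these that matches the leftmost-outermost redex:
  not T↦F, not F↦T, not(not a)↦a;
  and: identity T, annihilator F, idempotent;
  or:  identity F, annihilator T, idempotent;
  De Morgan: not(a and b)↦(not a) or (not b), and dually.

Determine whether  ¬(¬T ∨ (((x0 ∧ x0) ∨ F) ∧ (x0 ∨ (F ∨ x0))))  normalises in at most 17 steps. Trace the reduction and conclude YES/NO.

Answer: YES — reaches normal form ¬x0 in 15 ≤ 17 steps

Reduction:
  start: ¬(¬T ∨ (((x0 ∧ x0) ∨ F) ∧ (x0 ∨ (F ∨ x0))))
  →1  ¬¬T ∧ ¬(((x0 ∧ x0) ∨ F) ∧ (x0 ∨ (F ∨ x0)))
  →2  T ∧ ¬(((x0 ∧ x0) ∨ F) ∧ (x0 ∨ (F ∨ x0)))
  →3  ¬(((x0 ∧ x0) ∨ F) ∧ (x0 ∨ (F ∨ x0)))
  →4  ¬((x0 ∧ x0) ∨ F) ∨ ¬(x0 ∨ (F ∨ x0))
  →5  (¬(x0 ∧ x0) ∧ ¬F) ∨ ¬(x0 ∨ (F ∨ x0))
  →6  ((¬x0 ∨ ¬x0) ∧ ¬F) ∨ ¬(x0 ∨ (F ∨ x0))
  →7  (¬x0 ∧ ¬F) ∨ ¬(x0 ∨ (F ∨ x0))
  →8  (¬x0 ∧ T) ∨ ¬(x0 ∨ (F ∨ x0))
  →9  ¬x0 ∨ ¬(x0 ∨ (F ∨ x0))
  →10  ¬x0 ∨ (¬x0 ∧ ¬(F ∨ x0))
  →11  ¬x0 ∨ (¬x0 ∧ (¬F ∧ ¬x0))
  →12  ¬x0 ∨ (¬x0 ∧ (T ∧ ¬x0))
  →13  ¬x0 ∨ (¬x0 ∧ ¬x0)
  →14  ¬x0 ∨ ¬x0
  →15  ¬x0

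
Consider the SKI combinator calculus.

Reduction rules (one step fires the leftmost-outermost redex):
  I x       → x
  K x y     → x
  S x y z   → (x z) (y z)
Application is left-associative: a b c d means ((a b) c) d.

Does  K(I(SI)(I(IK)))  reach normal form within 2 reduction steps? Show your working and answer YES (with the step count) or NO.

Answer: NO — after 2 steps the term is K(SI(IK)), not yet normal

Derivation:
  start: K(I(SI)(I(IK)))
  [1] K(SI(I(IK)))
  [2] K(SI(IK))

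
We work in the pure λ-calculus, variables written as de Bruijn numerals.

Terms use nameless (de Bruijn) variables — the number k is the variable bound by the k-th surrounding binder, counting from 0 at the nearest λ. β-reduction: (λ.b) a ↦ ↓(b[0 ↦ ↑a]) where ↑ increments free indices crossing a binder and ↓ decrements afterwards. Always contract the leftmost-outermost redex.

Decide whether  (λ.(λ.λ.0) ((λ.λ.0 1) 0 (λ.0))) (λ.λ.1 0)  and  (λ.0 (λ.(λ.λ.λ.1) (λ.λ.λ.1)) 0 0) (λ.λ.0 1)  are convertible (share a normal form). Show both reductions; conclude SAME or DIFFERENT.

Answer: DIFFERENT — A ⇓ λ.0, B ⇓ λ.0 (λ.λ.λ.1)

Derivation:
Term A:
  start: (λ.(λ.λ.0) ((λ.λ.0 1) 0 (λ.0))) (λ.λ.1 0)
  →1  (λ.λ.0) ((λ.λ.0 1) (λ.λ.1 0) (λ.0))
  →2  λ.0

Term B:
  start: (λ.0 (λ.(λ.λ.λ.1) (λ.λ.λ.1)) 0 0) (λ.λ.0 1)
  →1  (λ.λ.0 1) (λ.(λ.λ.λ.1) (λ.λ.λ.1)) (λ.λ.0 1) (λ.λ.0 1)
  →2  (λ.0 (λ.(λ.λ.λ.1) (λ.λ.λ.1))) (λ.λ.0 1) (λ.λ.0 1)
  →3  (λ.λ.0 1) (λ.(λ.λ.λ.1) (λ.λ.λ.1)) (λ.λ.0 1)
  →4  (λ.0 (λ.(λ.λ.λ.1) (λ.λ.λ.1))) (λ.λ.0 1)
  →5  (λ.λ.0 1) (λ.(λ.λ.λ.1) (λ.λ.λ.1))
  →6  λ.0 (λ.(λ.λ.λ.1) (λ.λ.λ.1))
  →7  λ.0 (λ.λ.λ.1)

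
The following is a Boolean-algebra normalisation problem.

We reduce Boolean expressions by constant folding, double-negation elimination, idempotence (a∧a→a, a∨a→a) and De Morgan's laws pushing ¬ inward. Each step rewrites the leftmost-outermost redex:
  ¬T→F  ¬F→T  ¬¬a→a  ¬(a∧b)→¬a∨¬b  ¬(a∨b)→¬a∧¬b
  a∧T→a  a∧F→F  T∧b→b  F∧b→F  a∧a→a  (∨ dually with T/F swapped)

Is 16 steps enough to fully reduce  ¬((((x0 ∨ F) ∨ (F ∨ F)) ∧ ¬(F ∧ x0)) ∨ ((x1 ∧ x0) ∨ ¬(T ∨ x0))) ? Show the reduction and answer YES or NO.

  start: ¬((((x0 ∨ F) ∨ (F ∨ F)) ∧ ¬(F ∧ x0)) ∨ ((x1 ∧ x0) ∨ ¬(T ∨ x0)))
  →1  ¬(((x0 ∨ F) ∨ (F ∨ F)) ∧ ¬(F ∧ x0)) ∧ ¬((x1 ∧ x0) ∨ ¬(T ∨ x0))
  →2  (¬((x0 ∨ F) ∨ (F ∨ F)) ∨ ¬¬(F ∧ x0)) ∧ ¬((x1 ∧ x0) ∨ ¬(T ∨ x0))
  →3  ((¬(x0 ∨ F) ∧ ¬(F ∨ F)) ∨ ¬¬(F ∧ x0)) ∧ ¬((x1 ∧ x0) ∨ ¬(T ∨ x0))
  →4  (((¬x0 ∧ ¬F) ∧ ¬(F ∨ F)) ∨ ¬¬(F ∧ x0)) ∧ ¬((x1 ∧ x0) ∨ ¬(T ∨ x0))
  →5  (((¬x0 ∧ T) ∧ ¬(F ∨ F)) ∨ ¬¬(F ∧ x0)) ∧ ¬((x1 ∧ x0) ∨ ¬(T ∨ x0))
  →6  ((¬x0 ∧ ¬(F ∨ F)) ∨ ¬¬(F ∧ x0)) ∧ ¬((x1 ∧ x0) ∨ ¬(T ∨ x0))
  →7  ((¬x0 ∧ (¬F ∧ ¬F)) ∨ ¬¬(F ∧ x0)) ∧ ¬((x1 ∧ x0) ∨ ¬(T ∨ x0))
  →8  ((¬x0 ∧ ¬F) ∨ ¬¬(F ∧ x0)) ∧ ¬((x1 ∧ x0) ∨ ¬(T ∨ x0))
  →9  ((¬x0 ∧ T) ∨ ¬¬(F ∧ x0)) ∧ ¬((x1 ∧ x0) ∨ ¬(T ∨ x0))
  →10  (¬x0 ∨ ¬¬(F ∧ x0)) ∧ ¬((x1 ∧ x0) ∨ ¬(T ∨ x0))
  →11  (¬x0 ∨ (F ∧ x0)) ∧ ¬((x1 ∧ x0) ∨ ¬(T ∨ x0))
  →12  (¬x0 ∨ F) ∧ ¬((x1 ∧ x0) ∨ ¬(T ∨ x0))
  →13  ¬x0 ∧ ¬((x1 ∧ x0) ∨ ¬(T ∨ x0))
  →14  ¬x0 ∧ (¬(x1 ∧ x0) ∧ ¬¬(T ∨ x0))
  →15  ¬x0 ∧ ((¬x1 ∨ ¬x0) ∧ ¬¬(T ∨ x0))
  →16  ¬x0 ∧ ((¬x1 ∨ ¬x0) ∧ (T ∨ x0))

Answer: NO — after 16 steps the term is ¬x0 ∧ ((¬x1 ∨ ¬x0) ∧ (T ∨ x0)), not yet normal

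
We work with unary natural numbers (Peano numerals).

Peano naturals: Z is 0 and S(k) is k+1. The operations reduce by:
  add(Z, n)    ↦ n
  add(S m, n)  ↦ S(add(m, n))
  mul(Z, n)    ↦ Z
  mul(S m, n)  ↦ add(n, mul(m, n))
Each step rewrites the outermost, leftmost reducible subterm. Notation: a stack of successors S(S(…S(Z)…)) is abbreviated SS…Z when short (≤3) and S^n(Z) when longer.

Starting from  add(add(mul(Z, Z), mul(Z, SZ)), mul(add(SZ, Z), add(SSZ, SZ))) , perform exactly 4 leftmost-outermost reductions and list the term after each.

  start: add(add(mul(Z, Z), mul(Z, SZ)), mul(add(SZ, Z), add(SSZ, SZ)))
  step 1: add(add(Z, mul(Z, SZ)), mul(add(SZ, Z), add(SSZ, SZ)))
  step 2: add(mul(Z, SZ), mul(add(SZ, Z), add(SSZ, SZ)))
  step 3: add(Z, mul(add(SZ, Z), add(SSZ, SZ)))
  step 4: mul(add(SZ, Z), add(SSZ, SZ))

Answer: after 4 steps: mul(add(SZ, Z), add(SSZ, SZ))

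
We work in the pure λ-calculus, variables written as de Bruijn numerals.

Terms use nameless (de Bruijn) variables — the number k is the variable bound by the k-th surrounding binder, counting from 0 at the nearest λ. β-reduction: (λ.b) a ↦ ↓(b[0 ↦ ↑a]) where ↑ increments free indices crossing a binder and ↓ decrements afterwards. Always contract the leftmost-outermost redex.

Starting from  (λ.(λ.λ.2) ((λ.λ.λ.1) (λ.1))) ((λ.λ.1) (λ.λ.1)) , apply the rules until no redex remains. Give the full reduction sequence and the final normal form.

Answer: normal form = λ.λ.λ.λ.1  (in 3 steps)

Reduction:
  start: (λ.(λ.λ.2) ((λ.λ.λ.1) (λ.1))) ((λ.λ.1) (λ.λ.1))
  →1  (λ.λ.(λ.λ.1) (λ.λ.1)) ((λ.λ.λ.1) (λ.(λ.λ.1) (λ.λ.1)))
  →2  λ.(λ.λ.1) (λ.λ.1)
  →3  λ.λ.λ.λ.1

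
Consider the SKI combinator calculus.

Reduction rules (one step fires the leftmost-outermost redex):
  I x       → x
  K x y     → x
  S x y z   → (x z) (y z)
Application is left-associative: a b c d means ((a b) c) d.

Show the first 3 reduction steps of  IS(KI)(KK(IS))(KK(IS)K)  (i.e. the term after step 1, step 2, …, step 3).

Answer: after 3 steps: I(KK(IS)(KK(IS)K))

Working:
  start: IS(KI)(KK(IS))(KK(IS)K)
  step 1: S(KI)(KK(IS))(KK(IS)K)
  step 2: KI(KK(IS)K)(KK(IS)(KK(IS)K))
  step 3: I(KK(IS)(KK(IS)K))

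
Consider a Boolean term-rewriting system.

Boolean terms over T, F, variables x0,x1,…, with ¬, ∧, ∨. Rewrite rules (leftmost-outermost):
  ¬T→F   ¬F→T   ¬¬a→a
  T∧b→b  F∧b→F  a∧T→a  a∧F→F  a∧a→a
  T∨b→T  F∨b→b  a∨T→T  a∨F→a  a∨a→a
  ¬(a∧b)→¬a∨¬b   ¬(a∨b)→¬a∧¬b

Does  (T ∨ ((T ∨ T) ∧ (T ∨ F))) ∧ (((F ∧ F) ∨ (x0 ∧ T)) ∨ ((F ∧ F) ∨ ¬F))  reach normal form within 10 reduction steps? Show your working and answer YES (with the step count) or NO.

  start: (T ∨ ((T ∨ T) ∧ (T ∨ F))) ∧ (((F ∧ F) ∨ (x0 ∧ T)) ∨ ((F ∧ F) ∨ ¬F))
  [1] T ∧ (((F ∧ F) ∨ (x0 ∧ T)) ∨ ((F ∧ F) ∨ ¬F))
  [2] ((F ∧ F) ∨ (x0 ∧ T)) ∨ ((F ∧ F) ∨ ¬F)
  [3] (F ∨ (x0 ∧ T)) ∨ ((F ∧ F) ∨ ¬F)
  [4] (x0 ∧ T) ∨ ((F ∧ F) ∨ ¬F)
  [5] x0 ∨ ((F ∧ F) ∨ ¬F)
  [6] x0 ∨ (F ∨ ¬F)
  [7] x0 ∨ ¬F
  [8] x0 ∨ T
  [9] T

Answer: YES — reaches normal form T in 9 ≤ 10 steps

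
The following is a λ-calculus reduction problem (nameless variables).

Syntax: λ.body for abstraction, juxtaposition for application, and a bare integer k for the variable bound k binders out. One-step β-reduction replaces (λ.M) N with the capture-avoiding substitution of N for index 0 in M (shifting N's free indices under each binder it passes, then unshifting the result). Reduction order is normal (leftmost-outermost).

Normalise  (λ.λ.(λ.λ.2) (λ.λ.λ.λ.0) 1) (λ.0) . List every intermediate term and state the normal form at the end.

  start: (λ.λ.(λ.λ.2) (λ.λ.λ.λ.0) 1) (λ.0)
  →1  λ.(λ.λ.2) (λ.λ.λ.λ.0) (λ.0)
  →2  λ.(λ.1) (λ.0)
  →3  λ.0

Answer: normal form = λ.0  (in 3 steps)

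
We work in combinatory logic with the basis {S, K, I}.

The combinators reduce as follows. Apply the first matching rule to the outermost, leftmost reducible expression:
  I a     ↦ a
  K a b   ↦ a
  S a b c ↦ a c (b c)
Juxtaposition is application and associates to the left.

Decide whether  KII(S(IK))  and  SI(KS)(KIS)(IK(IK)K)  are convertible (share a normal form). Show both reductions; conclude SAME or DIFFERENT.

Term A:
  start: KII(S(IK))
  →1  I(S(IK))
  →2  S(IK)
  →3  SK

Term B:
  start: SI(KS)(KIS)(IK(IK)K)
  →1  I(KIS)(KS(KIS))(IK(IK)K)
  →2  KIS(KS(KIS))(IK(IK)K)
  →3  I(KS(KIS))(IK(IK)K)
  →4  KS(KIS)(IK(IK)K)
  →5  S(IK(IK)K)
  →6  S(K(IK)K)
  →7  S(IK)
  →8  SK

Answer: SAME — A ⇓ SK, B ⇓ SK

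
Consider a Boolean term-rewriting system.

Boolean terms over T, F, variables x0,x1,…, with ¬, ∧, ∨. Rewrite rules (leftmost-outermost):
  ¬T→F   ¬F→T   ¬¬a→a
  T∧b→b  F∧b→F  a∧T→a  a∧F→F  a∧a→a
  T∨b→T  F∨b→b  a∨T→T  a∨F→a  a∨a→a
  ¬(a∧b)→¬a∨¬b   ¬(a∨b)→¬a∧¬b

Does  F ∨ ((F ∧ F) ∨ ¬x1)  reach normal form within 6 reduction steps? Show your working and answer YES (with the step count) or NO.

Answer: YES — reaches normal form ¬x1 in 3 ≤ 6 steps

Reduction:
  start: F ∨ ((F ∧ F) ∨ ¬x1)
  step 1: (F ∧ F) ∨ ¬x1
  step 2: F ∨ ¬x1
  step 3: ¬x1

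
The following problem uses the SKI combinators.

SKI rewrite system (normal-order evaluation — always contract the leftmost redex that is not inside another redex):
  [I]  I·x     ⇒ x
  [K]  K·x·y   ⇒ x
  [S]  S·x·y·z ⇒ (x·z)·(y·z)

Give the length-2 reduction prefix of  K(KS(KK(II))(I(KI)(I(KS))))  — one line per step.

Answer: after 2 steps: K(S(KI(I(KS))))

Derivation:
  start: K(KS(KK(II))(I(KI)(I(KS))))
  step 1: K(S(I(KI)(I(KS))))
  step 2: K(S(KI(I(KS))))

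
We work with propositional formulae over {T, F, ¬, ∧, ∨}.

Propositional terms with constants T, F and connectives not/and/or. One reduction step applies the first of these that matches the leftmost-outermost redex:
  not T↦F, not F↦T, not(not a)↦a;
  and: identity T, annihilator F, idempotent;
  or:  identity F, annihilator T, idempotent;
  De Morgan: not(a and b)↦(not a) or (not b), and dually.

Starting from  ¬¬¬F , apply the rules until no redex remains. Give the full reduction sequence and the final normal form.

Answer: normal form = T  (in 2 steps)

Derivation:
  start: ¬¬¬F
  step 1: ¬F
  step 2: T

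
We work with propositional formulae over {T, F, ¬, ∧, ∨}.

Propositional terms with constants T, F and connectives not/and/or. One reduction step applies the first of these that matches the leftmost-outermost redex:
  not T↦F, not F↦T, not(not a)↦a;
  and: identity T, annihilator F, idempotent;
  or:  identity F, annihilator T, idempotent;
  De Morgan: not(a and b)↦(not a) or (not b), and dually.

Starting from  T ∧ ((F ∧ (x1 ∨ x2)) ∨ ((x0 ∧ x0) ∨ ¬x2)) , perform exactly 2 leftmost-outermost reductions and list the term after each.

Answer: after 2 steps: F ∨ ((x0 ∧ x0) ∨ ¬x2)

Derivation:
  start: T ∧ ((F ∧ (x1 ∨ x2)) ∨ ((x0 ∧ x0) ∨ ¬x2))
  →1  (F ∧ (x1 ∨ x2)) ∨ ((x0 ∧ x0) ∨ ¬x2)
  →2  F ∨ ((x0 ∧ x0) ∨ ¬x2)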